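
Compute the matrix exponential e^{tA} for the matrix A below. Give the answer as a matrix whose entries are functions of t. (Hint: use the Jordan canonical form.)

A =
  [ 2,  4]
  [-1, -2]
e^{tA} =
  [2*t + 1, 4*t]
  [-t, 1 - 2*t]

Strategy: write A = P · J · P⁻¹ where J is a Jordan canonical form, so e^{tA} = P · e^{tJ} · P⁻¹, and e^{tJ} can be computed block-by-block.

A has Jordan form
J =
  [0, 1]
  [0, 0]
(up to reordering of blocks).

Per-block formulas:
  For a 2×2 Jordan block J_2(0): exp(t · J_2(0)) = e^(0t)·(I + t·N), where N is the 2×2 nilpotent shift.

After assembling e^{tJ} and conjugating by P, we get:

e^{tA} =
  [2*t + 1, 4*t]
  [-t, 1 - 2*t]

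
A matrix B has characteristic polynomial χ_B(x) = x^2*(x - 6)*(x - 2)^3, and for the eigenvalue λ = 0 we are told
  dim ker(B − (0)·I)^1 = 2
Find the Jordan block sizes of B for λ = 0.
Block sizes for λ = 0: [1, 1]

From the dimensions of kernels of powers, the number of Jordan blocks of size at least j is d_j − d_{j−1} where d_j = dim ker(N^j) (with d_0 = 0). Computing the differences gives [2].
The number of blocks of size exactly k is (#blocks of size ≥ k) − (#blocks of size ≥ k + 1), so the partition is: 2 block(s) of size 1.
In nonincreasing order the block sizes are [1, 1].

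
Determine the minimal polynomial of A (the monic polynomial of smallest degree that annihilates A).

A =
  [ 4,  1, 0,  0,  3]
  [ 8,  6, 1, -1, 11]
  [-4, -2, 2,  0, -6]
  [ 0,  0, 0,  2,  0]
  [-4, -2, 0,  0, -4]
x^3 - 6*x^2 + 12*x - 8

The characteristic polynomial is χ_A(x) = (x - 2)^5, so the eigenvalues are known. The minimal polynomial is
  m_A(x) = Π_λ (x − λ)^{k_λ}
where k_λ is the size of the *largest* Jordan block for λ (equivalently, the smallest k with (A − λI)^k v = 0 for every generalised eigenvector v of λ).

  λ = 2: largest Jordan block has size 3, contributing (x − 2)^3

So m_A(x) = (x - 2)^3 = x^3 - 6*x^2 + 12*x - 8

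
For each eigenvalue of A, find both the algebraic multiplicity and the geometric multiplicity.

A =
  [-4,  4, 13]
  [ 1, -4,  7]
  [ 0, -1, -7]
λ = -5: alg = 3, geom = 1

Step 1 — factor the characteristic polynomial to read off the algebraic multiplicities:
  χ_A(x) = (x + 5)^3

Step 2 — compute geometric multiplicities via the rank-nullity identity g(λ) = n − rank(A − λI):
  rank(A − (-5)·I) = 2, so dim ker(A − (-5)·I) = n − 2 = 1

Summary:
  λ = -5: algebraic multiplicity = 3, geometric multiplicity = 1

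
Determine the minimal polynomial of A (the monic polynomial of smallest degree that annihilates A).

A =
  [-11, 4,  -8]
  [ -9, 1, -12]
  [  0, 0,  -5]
x^2 + 10*x + 25

The characteristic polynomial is χ_A(x) = (x + 5)^3, so the eigenvalues are known. The minimal polynomial is
  m_A(x) = Π_λ (x − λ)^{k_λ}
where k_λ is the size of the *largest* Jordan block for λ (equivalently, the smallest k with (A − λI)^k v = 0 for every generalised eigenvector v of λ).

  λ = -5: largest Jordan block has size 2, contributing (x + 5)^2

So m_A(x) = (x + 5)^2 = x^2 + 10*x + 25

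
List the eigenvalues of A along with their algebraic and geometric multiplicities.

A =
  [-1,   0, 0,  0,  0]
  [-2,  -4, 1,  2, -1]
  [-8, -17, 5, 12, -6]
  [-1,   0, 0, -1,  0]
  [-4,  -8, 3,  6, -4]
λ = -1: alg = 5, geom = 2

Step 1 — factor the characteristic polynomial to read off the algebraic multiplicities:
  χ_A(x) = (x + 1)^5

Step 2 — compute geometric multiplicities via the rank-nullity identity g(λ) = n − rank(A − λI):
  rank(A − (-1)·I) = 3, so dim ker(A − (-1)·I) = n − 3 = 2

Summary:
  λ = -1: algebraic multiplicity = 5, geometric multiplicity = 2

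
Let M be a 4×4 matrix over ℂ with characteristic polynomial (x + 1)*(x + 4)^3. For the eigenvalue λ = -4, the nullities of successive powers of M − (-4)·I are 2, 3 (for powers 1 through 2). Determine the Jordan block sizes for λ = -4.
Block sizes for λ = -4: [2, 1]

From the dimensions of kernels of powers, the number of Jordan blocks of size at least j is d_j − d_{j−1} where d_j = dim ker(N^j) (with d_0 = 0). Computing the differences gives [2, 1].
The number of blocks of size exactly k is (#blocks of size ≥ k) − (#blocks of size ≥ k + 1), so the partition is: 1 block(s) of size 1, 1 block(s) of size 2.
In nonincreasing order the block sizes are [2, 1].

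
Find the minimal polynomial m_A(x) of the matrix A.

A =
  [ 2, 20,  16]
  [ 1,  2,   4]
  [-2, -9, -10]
x^3 + 6*x^2 + 12*x + 8

The characteristic polynomial is χ_A(x) = (x + 2)^3, so the eigenvalues are known. The minimal polynomial is
  m_A(x) = Π_λ (x − λ)^{k_λ}
where k_λ is the size of the *largest* Jordan block for λ (equivalently, the smallest k with (A − λI)^k v = 0 for every generalised eigenvector v of λ).

  λ = -2: largest Jordan block has size 3, contributing (x + 2)^3

So m_A(x) = (x + 2)^3 = x^3 + 6*x^2 + 12*x + 8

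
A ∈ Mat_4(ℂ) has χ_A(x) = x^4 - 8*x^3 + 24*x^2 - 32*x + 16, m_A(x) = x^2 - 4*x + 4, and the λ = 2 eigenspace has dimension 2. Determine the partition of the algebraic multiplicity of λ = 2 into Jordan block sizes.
Block sizes for λ = 2: [2, 2]

Step 1 — from the characteristic polynomial, algebraic multiplicity of λ = 2 is 4. From dim ker(A − (2)·I) = 2, there are exactly 2 Jordan blocks for λ = 2.
Step 2 — from the minimal polynomial, the factor (x − 2)^2 tells us the largest block for λ = 2 has size 2.
Step 3 — with total size 4, 2 blocks, and largest block 2, the block sizes (in nonincreasing order) are [2, 2].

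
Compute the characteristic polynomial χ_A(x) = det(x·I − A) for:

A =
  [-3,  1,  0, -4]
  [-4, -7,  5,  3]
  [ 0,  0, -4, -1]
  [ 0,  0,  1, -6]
x^4 + 20*x^3 + 150*x^2 + 500*x + 625

Expanding det(x·I − A) (e.g. by cofactor expansion or by noting that A is similar to its Jordan form J, which has the same characteristic polynomial as A) gives
  χ_A(x) = x^4 + 20*x^3 + 150*x^2 + 500*x + 625
which factors as (x + 5)^4. The eigenvalues (with algebraic multiplicities) are λ = -5 with multiplicity 4.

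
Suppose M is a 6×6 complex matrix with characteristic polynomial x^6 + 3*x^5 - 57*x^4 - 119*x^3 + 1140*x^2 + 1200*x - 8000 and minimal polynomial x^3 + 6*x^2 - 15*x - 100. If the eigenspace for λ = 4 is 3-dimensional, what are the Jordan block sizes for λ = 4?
Block sizes for λ = 4: [1, 1, 1]

Step 1 — from the characteristic polynomial, algebraic multiplicity of λ = 4 is 3. From dim ker(M − (4)·I) = 3, there are exactly 3 Jordan blocks for λ = 4.
Step 2 — from the minimal polynomial, the factor (x − 4) tells us the largest block for λ = 4 has size 1.
Step 3 — with total size 3, 3 blocks, and largest block 1, the block sizes (in nonincreasing order) are [1, 1, 1].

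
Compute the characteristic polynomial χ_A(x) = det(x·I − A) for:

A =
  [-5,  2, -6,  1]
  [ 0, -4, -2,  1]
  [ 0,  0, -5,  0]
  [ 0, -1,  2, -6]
x^4 + 20*x^3 + 150*x^2 + 500*x + 625

Expanding det(x·I − A) (e.g. by cofactor expansion or by noting that A is similar to its Jordan form J, which has the same characteristic polynomial as A) gives
  χ_A(x) = x^4 + 20*x^3 + 150*x^2 + 500*x + 625
which factors as (x + 5)^4. The eigenvalues (with algebraic multiplicities) are λ = -5 with multiplicity 4.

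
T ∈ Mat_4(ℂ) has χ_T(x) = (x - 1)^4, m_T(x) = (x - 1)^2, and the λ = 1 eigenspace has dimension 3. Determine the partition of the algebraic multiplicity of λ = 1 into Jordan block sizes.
Block sizes for λ = 1: [2, 1, 1]

Step 1 — from the characteristic polynomial, algebraic multiplicity of λ = 1 is 4. From dim ker(T − (1)·I) = 3, there are exactly 3 Jordan blocks for λ = 1.
Step 2 — from the minimal polynomial, the factor (x − 1)^2 tells us the largest block for λ = 1 has size 2.
Step 3 — with total size 4, 3 blocks, and largest block 2, the block sizes (in nonincreasing order) are [2, 1, 1].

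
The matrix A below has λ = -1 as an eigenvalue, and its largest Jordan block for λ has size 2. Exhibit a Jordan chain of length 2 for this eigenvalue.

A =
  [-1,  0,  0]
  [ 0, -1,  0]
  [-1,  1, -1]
A Jordan chain for λ = -1 of length 2:
v_1 = (0, 0, -1)ᵀ
v_2 = (1, 0, 0)ᵀ

Let N = A − (-1)·I. We want v_2 with N^2 v_2 = 0 but N^1 v_2 ≠ 0; then v_{j-1} := N · v_j for j = 2, …, 2.

Pick v_2 = (1, 0, 0)ᵀ.
Then v_1 = N · v_2 = (0, 0, -1)ᵀ.

Sanity check: (A − (-1)·I) v_1 = (0, 0, 0)ᵀ = 0. ✓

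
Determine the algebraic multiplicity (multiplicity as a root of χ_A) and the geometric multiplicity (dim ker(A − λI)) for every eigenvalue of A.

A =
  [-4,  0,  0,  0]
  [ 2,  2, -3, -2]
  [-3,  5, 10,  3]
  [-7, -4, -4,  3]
λ = -4: alg = 1, geom = 1; λ = 5: alg = 3, geom = 1

Step 1 — factor the characteristic polynomial to read off the algebraic multiplicities:
  χ_A(x) = (x - 5)^3*(x + 4)

Step 2 — compute geometric multiplicities via the rank-nullity identity g(λ) = n − rank(A − λI):
  rank(A − (-4)·I) = 3, so dim ker(A − (-4)·I) = n − 3 = 1
  rank(A − (5)·I) = 3, so dim ker(A − (5)·I) = n − 3 = 1

Summary:
  λ = -4: algebraic multiplicity = 1, geometric multiplicity = 1
  λ = 5: algebraic multiplicity = 3, geometric multiplicity = 1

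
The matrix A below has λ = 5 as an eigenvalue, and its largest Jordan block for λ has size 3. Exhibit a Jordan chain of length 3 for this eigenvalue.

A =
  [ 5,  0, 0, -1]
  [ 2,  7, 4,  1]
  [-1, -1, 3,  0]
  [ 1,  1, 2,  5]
A Jordan chain for λ = 5 of length 3:
v_1 = (-1, 1, 0, 0)ᵀ
v_2 = (0, 2, -1, 1)ᵀ
v_3 = (1, 0, 0, 0)ᵀ

Let N = A − (5)·I. We want v_3 with N^3 v_3 = 0 but N^2 v_3 ≠ 0; then v_{j-1} := N · v_j for j = 3, …, 2.

Pick v_3 = (1, 0, 0, 0)ᵀ.
Then v_2 = N · v_3 = (0, 2, -1, 1)ᵀ.
Then v_1 = N · v_2 = (-1, 1, 0, 0)ᵀ.

Sanity check: (A − (5)·I) v_1 = (0, 0, 0, 0)ᵀ = 0. ✓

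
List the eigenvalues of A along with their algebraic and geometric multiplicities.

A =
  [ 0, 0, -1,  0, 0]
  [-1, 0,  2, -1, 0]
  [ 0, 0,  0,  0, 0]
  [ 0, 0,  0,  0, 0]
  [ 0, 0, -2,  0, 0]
λ = 0: alg = 5, geom = 3

Step 1 — factor the characteristic polynomial to read off the algebraic multiplicities:
  χ_A(x) = x^5

Step 2 — compute geometric multiplicities via the rank-nullity identity g(λ) = n − rank(A − λI):
  rank(A − (0)·I) = 2, so dim ker(A − (0)·I) = n − 2 = 3

Summary:
  λ = 0: algebraic multiplicity = 5, geometric multiplicity = 3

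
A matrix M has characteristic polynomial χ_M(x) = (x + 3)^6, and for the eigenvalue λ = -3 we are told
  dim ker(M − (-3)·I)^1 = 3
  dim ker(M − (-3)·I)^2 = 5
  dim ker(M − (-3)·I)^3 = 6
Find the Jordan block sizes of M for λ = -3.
Block sizes for λ = -3: [3, 2, 1]

From the dimensions of kernels of powers, the number of Jordan blocks of size at least j is d_j − d_{j−1} where d_j = dim ker(N^j) (with d_0 = 0). Computing the differences gives [3, 2, 1].
The number of blocks of size exactly k is (#blocks of size ≥ k) − (#blocks of size ≥ k + 1), so the partition is: 1 block(s) of size 1, 1 block(s) of size 2, 1 block(s) of size 3.
In nonincreasing order the block sizes are [3, 2, 1].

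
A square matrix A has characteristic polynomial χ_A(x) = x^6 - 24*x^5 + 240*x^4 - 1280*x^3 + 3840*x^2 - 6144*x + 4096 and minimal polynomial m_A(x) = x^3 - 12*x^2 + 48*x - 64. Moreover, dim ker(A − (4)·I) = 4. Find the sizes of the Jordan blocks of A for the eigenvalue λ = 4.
Block sizes for λ = 4: [3, 1, 1, 1]

Step 1 — from the characteristic polynomial, algebraic multiplicity of λ = 4 is 6. From dim ker(A − (4)·I) = 4, there are exactly 4 Jordan blocks for λ = 4.
Step 2 — from the minimal polynomial, the factor (x − 4)^3 tells us the largest block for λ = 4 has size 3.
Step 3 — with total size 6, 4 blocks, and largest block 3, the block sizes (in nonincreasing order) are [3, 1, 1, 1].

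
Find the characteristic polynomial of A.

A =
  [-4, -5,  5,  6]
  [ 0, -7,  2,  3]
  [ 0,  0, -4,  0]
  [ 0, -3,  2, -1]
x^4 + 16*x^3 + 96*x^2 + 256*x + 256

Expanding det(x·I − A) (e.g. by cofactor expansion or by noting that A is similar to its Jordan form J, which has the same characteristic polynomial as A) gives
  χ_A(x) = x^4 + 16*x^3 + 96*x^2 + 256*x + 256
which factors as (x + 4)^4. The eigenvalues (with algebraic multiplicities) are λ = -4 with multiplicity 4.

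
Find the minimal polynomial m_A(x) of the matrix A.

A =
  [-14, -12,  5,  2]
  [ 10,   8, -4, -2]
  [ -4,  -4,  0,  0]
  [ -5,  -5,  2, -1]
x^3 + 5*x^2 + 8*x + 4

The characteristic polynomial is χ_A(x) = (x + 1)*(x + 2)^3, so the eigenvalues are known. The minimal polynomial is
  m_A(x) = Π_λ (x − λ)^{k_λ}
where k_λ is the size of the *largest* Jordan block for λ (equivalently, the smallest k with (A − λI)^k v = 0 for every generalised eigenvector v of λ).

  λ = -2: largest Jordan block has size 2, contributing (x + 2)^2
  λ = -1: largest Jordan block has size 1, contributing (x + 1)

So m_A(x) = (x + 1)*(x + 2)^2 = x^3 + 5*x^2 + 8*x + 4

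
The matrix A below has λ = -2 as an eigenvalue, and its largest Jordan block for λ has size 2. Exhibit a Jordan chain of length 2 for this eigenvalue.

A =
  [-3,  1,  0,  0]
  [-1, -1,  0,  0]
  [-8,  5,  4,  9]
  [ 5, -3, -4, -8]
A Jordan chain for λ = -2 of length 2:
v_1 = (-1, -1, -8, 5)ᵀ
v_2 = (1, 0, 0, 0)ᵀ

Let N = A − (-2)·I. We want v_2 with N^2 v_2 = 0 but N^1 v_2 ≠ 0; then v_{j-1} := N · v_j for j = 2, …, 2.

Pick v_2 = (1, 0, 0, 0)ᵀ.
Then v_1 = N · v_2 = (-1, -1, -8, 5)ᵀ.

Sanity check: (A − (-2)·I) v_1 = (0, 0, 0, 0)ᵀ = 0. ✓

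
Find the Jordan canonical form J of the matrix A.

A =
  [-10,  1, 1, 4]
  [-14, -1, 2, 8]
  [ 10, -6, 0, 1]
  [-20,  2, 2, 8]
J_1(-3) ⊕ J_3(0)

The characteristic polynomial is
  det(x·I − A) = x^4 + 3*x^3 = x^3*(x + 3)

Eigenvalues and multiplicities (the geometric multiplicity of λ is n − rank(A − λI), which equals the number of Jordan blocks for λ):
  λ = -3: algebraic multiplicity = 1, geometric multiplicity = 1
  λ = 0: algebraic multiplicity = 3, geometric multiplicity = 1

Determining the block sizes for each eigenvalue:
  λ = -3: one block (gm = 1), so the single block has size am = 1 → block sizes [1]
  λ = 0: one block (gm = 1), so the single block has size am = 3 → block sizes [3]

Assembling the blocks gives a Jordan form
J =
  [-3, 0, 0, 0]
  [ 0, 0, 1, 0]
  [ 0, 0, 0, 1]
  [ 0, 0, 0, 0]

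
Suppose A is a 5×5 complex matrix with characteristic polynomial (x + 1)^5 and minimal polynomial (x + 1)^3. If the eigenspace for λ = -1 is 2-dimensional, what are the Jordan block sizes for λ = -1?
Block sizes for λ = -1: [3, 2]

Step 1 — from the characteristic polynomial, algebraic multiplicity of λ = -1 is 5. From dim ker(A − (-1)·I) = 2, there are exactly 2 Jordan blocks for λ = -1.
Step 2 — from the minimal polynomial, the factor (x + 1)^3 tells us the largest block for λ = -1 has size 3.
Step 3 — with total size 5, 2 blocks, and largest block 3, the block sizes (in nonincreasing order) are [3, 2].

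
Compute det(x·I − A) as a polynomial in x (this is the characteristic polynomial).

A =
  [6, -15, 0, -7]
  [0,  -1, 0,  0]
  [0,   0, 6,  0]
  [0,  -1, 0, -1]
x^4 - 10*x^3 + 13*x^2 + 60*x + 36

Expanding det(x·I − A) (e.g. by cofactor expansion or by noting that A is similar to its Jordan form J, which has the same characteristic polynomial as A) gives
  χ_A(x) = x^4 - 10*x^3 + 13*x^2 + 60*x + 36
which factors as (x - 6)^2*(x + 1)^2. The eigenvalues (with algebraic multiplicities) are λ = -1 with multiplicity 2, λ = 6 with multiplicity 2.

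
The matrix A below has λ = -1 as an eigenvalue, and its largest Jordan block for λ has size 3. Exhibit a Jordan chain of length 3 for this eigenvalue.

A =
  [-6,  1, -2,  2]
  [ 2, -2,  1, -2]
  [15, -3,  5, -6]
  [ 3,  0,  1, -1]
A Jordan chain for λ = -1 of length 3:
v_1 = (3, -3, -9, 0)ᵀ
v_2 = (-5, 2, 15, 3)ᵀ
v_3 = (1, 0, 0, 0)ᵀ

Let N = A − (-1)·I. We want v_3 with N^3 v_3 = 0 but N^2 v_3 ≠ 0; then v_{j-1} := N · v_j for j = 3, …, 2.

Pick v_3 = (1, 0, 0, 0)ᵀ.
Then v_2 = N · v_3 = (-5, 2, 15, 3)ᵀ.
Then v_1 = N · v_2 = (3, -3, -9, 0)ᵀ.

Sanity check: (A − (-1)·I) v_1 = (0, 0, 0, 0)ᵀ = 0. ✓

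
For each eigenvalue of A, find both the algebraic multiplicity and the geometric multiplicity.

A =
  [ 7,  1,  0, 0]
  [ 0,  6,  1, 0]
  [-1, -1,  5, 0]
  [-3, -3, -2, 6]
λ = 6: alg = 4, geom = 2

Step 1 — factor the characteristic polynomial to read off the algebraic multiplicities:
  χ_A(x) = (x - 6)^4

Step 2 — compute geometric multiplicities via the rank-nullity identity g(λ) = n − rank(A − λI):
  rank(A − (6)·I) = 2, so dim ker(A − (6)·I) = n − 2 = 2

Summary:
  λ = 6: algebraic multiplicity = 4, geometric multiplicity = 2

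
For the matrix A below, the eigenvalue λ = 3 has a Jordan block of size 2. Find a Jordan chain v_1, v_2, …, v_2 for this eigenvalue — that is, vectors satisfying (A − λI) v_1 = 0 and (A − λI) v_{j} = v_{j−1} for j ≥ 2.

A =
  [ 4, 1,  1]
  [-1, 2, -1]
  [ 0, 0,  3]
A Jordan chain for λ = 3 of length 2:
v_1 = (1, -1, 0)ᵀ
v_2 = (1, 0, 0)ᵀ

Let N = A − (3)·I. We want v_2 with N^2 v_2 = 0 but N^1 v_2 ≠ 0; then v_{j-1} := N · v_j for j = 2, …, 2.

Pick v_2 = (1, 0, 0)ᵀ.
Then v_1 = N · v_2 = (1, -1, 0)ᵀ.

Sanity check: (A − (3)·I) v_1 = (0, 0, 0)ᵀ = 0. ✓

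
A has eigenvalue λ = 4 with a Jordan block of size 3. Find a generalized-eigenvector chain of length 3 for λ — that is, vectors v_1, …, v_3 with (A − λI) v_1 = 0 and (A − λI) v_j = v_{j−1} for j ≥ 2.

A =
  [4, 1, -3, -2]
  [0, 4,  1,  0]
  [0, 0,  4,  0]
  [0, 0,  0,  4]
A Jordan chain for λ = 4 of length 3:
v_1 = (1, 0, 0, 0)ᵀ
v_2 = (-3, 1, 0, 0)ᵀ
v_3 = (0, 0, 1, 0)ᵀ

Let N = A − (4)·I. We want v_3 with N^3 v_3 = 0 but N^2 v_3 ≠ 0; then v_{j-1} := N · v_j for j = 3, …, 2.

Pick v_3 = (0, 0, 1, 0)ᵀ.
Then v_2 = N · v_3 = (-3, 1, 0, 0)ᵀ.
Then v_1 = N · v_2 = (1, 0, 0, 0)ᵀ.

Sanity check: (A − (4)·I) v_1 = (0, 0, 0, 0)ᵀ = 0. ✓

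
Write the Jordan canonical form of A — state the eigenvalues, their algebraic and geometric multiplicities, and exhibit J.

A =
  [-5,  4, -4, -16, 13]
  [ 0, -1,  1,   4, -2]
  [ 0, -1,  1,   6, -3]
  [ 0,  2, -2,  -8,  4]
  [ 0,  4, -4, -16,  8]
J_1(-5) ⊕ J_3(0) ⊕ J_1(0)

The characteristic polynomial is
  det(x·I − A) = x^5 + 5*x^4 = x^4*(x + 5)

Eigenvalues and multiplicities (the geometric multiplicity of λ is n − rank(A − λI), which equals the number of Jordan blocks for λ):
  λ = -5: algebraic multiplicity = 1, geometric multiplicity = 1
  λ = 0: algebraic multiplicity = 4, geometric multiplicity = 2

Determining the block sizes for each eigenvalue:
  λ = -5: one block (gm = 1), so the single block has size am = 1 → block sizes [1]
  λ = 0: with am = 4 and gm = 2, the partition is not yet determined (e.g. several partitions of 4 into 2 parts exist). Let N = A − (0)·I. Computing rank(N^1) = 3, rank(N^2) = 2, rank(N^3) = 1; the number of blocks of size ≥ j is rank(N^{j−1}) − rank(N^j), giving [2, 1, 1]. So we have 1 block(s) of size 3, 1 block(s) of size 1 → block sizes [3, 1]

Assembling the blocks gives a Jordan form
J =
  [-5, 0, 0, 0, 0]
  [ 0, 0, 1, 0, 0]
  [ 0, 0, 0, 1, 0]
  [ 0, 0, 0, 0, 0]
  [ 0, 0, 0, 0, 0]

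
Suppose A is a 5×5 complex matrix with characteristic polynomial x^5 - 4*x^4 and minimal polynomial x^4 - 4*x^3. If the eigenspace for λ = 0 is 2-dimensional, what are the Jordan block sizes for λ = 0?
Block sizes for λ = 0: [3, 1]

Step 1 — from the characteristic polynomial, algebraic multiplicity of λ = 0 is 4. From dim ker(A − (0)·I) = 2, there are exactly 2 Jordan blocks for λ = 0.
Step 2 — from the minimal polynomial, the factor (x − 0)^3 tells us the largest block for λ = 0 has size 3.
Step 3 — with total size 4, 2 blocks, and largest block 3, the block sizes (in nonincreasing order) are [3, 1].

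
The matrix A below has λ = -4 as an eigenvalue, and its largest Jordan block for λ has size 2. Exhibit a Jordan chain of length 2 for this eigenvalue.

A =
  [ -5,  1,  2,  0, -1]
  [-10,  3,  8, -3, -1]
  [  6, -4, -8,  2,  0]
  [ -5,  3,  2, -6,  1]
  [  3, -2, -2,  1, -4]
A Jordan chain for λ = -4 of length 2:
v_1 = (-1, -10, 6, -5, 3)ᵀ
v_2 = (1, 0, 0, 0, 0)ᵀ

Let N = A − (-4)·I. We want v_2 with N^2 v_2 = 0 but N^1 v_2 ≠ 0; then v_{j-1} := N · v_j for j = 2, …, 2.

Pick v_2 = (1, 0, 0, 0, 0)ᵀ.
Then v_1 = N · v_2 = (-1, -10, 6, -5, 3)ᵀ.

Sanity check: (A − (-4)·I) v_1 = (0, 0, 0, 0, 0)ᵀ = 0. ✓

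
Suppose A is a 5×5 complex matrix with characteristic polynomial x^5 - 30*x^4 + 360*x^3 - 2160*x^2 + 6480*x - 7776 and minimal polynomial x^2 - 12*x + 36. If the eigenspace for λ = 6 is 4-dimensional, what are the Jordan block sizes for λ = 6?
Block sizes for λ = 6: [2, 1, 1, 1]

Step 1 — from the characteristic polynomial, algebraic multiplicity of λ = 6 is 5. From dim ker(A − (6)·I) = 4, there are exactly 4 Jordan blocks for λ = 6.
Step 2 — from the minimal polynomial, the factor (x − 6)^2 tells us the largest block for λ = 6 has size 2.
Step 3 — with total size 5, 4 blocks, and largest block 2, the block sizes (in nonincreasing order) are [2, 1, 1, 1].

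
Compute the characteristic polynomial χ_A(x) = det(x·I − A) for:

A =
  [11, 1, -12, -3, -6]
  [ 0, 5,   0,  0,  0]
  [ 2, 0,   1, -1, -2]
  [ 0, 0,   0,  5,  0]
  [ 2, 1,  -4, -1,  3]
x^5 - 25*x^4 + 250*x^3 - 1250*x^2 + 3125*x - 3125

Expanding det(x·I − A) (e.g. by cofactor expansion or by noting that A is similar to its Jordan form J, which has the same characteristic polynomial as A) gives
  χ_A(x) = x^5 - 25*x^4 + 250*x^3 - 1250*x^2 + 3125*x - 3125
which factors as (x - 5)^5. The eigenvalues (with algebraic multiplicities) are λ = 5 with multiplicity 5.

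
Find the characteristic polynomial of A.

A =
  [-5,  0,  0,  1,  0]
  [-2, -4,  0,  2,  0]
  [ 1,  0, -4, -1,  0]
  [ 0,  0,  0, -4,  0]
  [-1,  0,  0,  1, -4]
x^5 + 21*x^4 + 176*x^3 + 736*x^2 + 1536*x + 1280

Expanding det(x·I − A) (e.g. by cofactor expansion or by noting that A is similar to its Jordan form J, which has the same characteristic polynomial as A) gives
  χ_A(x) = x^5 + 21*x^4 + 176*x^3 + 736*x^2 + 1536*x + 1280
which factors as (x + 4)^4*(x + 5). The eigenvalues (with algebraic multiplicities) are λ = -5 with multiplicity 1, λ = -4 with multiplicity 4.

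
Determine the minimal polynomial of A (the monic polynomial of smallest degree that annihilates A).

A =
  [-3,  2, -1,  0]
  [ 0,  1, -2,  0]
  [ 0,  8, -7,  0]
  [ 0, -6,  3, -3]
x^2 + 6*x + 9

The characteristic polynomial is χ_A(x) = (x + 3)^4, so the eigenvalues are known. The minimal polynomial is
  m_A(x) = Π_λ (x − λ)^{k_λ}
where k_λ is the size of the *largest* Jordan block for λ (equivalently, the smallest k with (A − λI)^k v = 0 for every generalised eigenvector v of λ).

  λ = -3: largest Jordan block has size 2, contributing (x + 3)^2

So m_A(x) = (x + 3)^2 = x^2 + 6*x + 9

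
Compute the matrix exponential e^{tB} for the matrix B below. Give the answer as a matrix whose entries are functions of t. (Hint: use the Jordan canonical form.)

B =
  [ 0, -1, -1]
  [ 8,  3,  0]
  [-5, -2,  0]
e^{tB} =
  [-t^2*exp(t) - t*exp(t) + exp(t), t^2*exp(t)/2 - t*exp(t), t^2*exp(t) - t*exp(t)]
  [4*t^2*exp(t) + 8*t*exp(t), -2*t^2*exp(t) + 2*t*exp(t) + exp(t), -4*t^2*exp(t)]
  [-3*t^2*exp(t) - 5*t*exp(t), 3*t^2*exp(t)/2 - 2*t*exp(t), 3*t^2*exp(t) - t*exp(t) + exp(t)]

Strategy: write B = P · J · P⁻¹ where J is a Jordan canonical form, so e^{tB} = P · e^{tJ} · P⁻¹, and e^{tJ} can be computed block-by-block.

B has Jordan form
J =
  [1, 1, 0]
  [0, 1, 1]
  [0, 0, 1]
(up to reordering of blocks).

Per-block formulas:
  For a 3×3 Jordan block J_3(1): exp(t · J_3(1)) = e^(1t)·(I + t·N + (t^2/2)·N^2), where N is the 3×3 nilpotent shift.

After assembling e^{tJ} and conjugating by P, we get:

e^{tB} =
  [-t^2*exp(t) - t*exp(t) + exp(t), t^2*exp(t)/2 - t*exp(t), t^2*exp(t) - t*exp(t)]
  [4*t^2*exp(t) + 8*t*exp(t), -2*t^2*exp(t) + 2*t*exp(t) + exp(t), -4*t^2*exp(t)]
  [-3*t^2*exp(t) - 5*t*exp(t), 3*t^2*exp(t)/2 - 2*t*exp(t), 3*t^2*exp(t) - t*exp(t) + exp(t)]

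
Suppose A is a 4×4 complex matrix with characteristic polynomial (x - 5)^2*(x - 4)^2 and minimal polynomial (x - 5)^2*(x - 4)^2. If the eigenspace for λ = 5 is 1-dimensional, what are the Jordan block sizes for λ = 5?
Block sizes for λ = 5: [2]

Step 1 — from the characteristic polynomial, algebraic multiplicity of λ = 5 is 2. From dim ker(A − (5)·I) = 1, there are exactly 1 Jordan blocks for λ = 5.
Step 2 — from the minimal polynomial, the factor (x − 5)^2 tells us the largest block for λ = 5 has size 2.
Step 3 — with total size 2, 1 blocks, and largest block 2, the block sizes (in nonincreasing order) are [2].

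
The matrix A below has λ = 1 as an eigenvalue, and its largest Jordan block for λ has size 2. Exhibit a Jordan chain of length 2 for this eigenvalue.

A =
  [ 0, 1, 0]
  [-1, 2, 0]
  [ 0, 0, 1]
A Jordan chain for λ = 1 of length 2:
v_1 = (-1, -1, 0)ᵀ
v_2 = (1, 0, 0)ᵀ

Let N = A − (1)·I. We want v_2 with N^2 v_2 = 0 but N^1 v_2 ≠ 0; then v_{j-1} := N · v_j for j = 2, …, 2.

Pick v_2 = (1, 0, 0)ᵀ.
Then v_1 = N · v_2 = (-1, -1, 0)ᵀ.

Sanity check: (A − (1)·I) v_1 = (0, 0, 0)ᵀ = 0. ✓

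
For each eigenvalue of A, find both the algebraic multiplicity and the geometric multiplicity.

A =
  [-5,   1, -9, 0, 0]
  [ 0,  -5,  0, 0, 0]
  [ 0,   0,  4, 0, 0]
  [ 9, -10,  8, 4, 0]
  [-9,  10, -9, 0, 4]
λ = -5: alg = 2, geom = 1; λ = 4: alg = 3, geom = 2

Step 1 — factor the characteristic polynomial to read off the algebraic multiplicities:
  χ_A(x) = (x - 4)^3*(x + 5)^2

Step 2 — compute geometric multiplicities via the rank-nullity identity g(λ) = n − rank(A − λI):
  rank(A − (-5)·I) = 4, so dim ker(A − (-5)·I) = n − 4 = 1
  rank(A − (4)·I) = 3, so dim ker(A − (4)·I) = n − 3 = 2

Summary:
  λ = -5: algebraic multiplicity = 2, geometric multiplicity = 1
  λ = 4: algebraic multiplicity = 3, geometric multiplicity = 2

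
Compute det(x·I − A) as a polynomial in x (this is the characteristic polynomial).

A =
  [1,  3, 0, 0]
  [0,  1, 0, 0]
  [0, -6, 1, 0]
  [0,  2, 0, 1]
x^4 - 4*x^3 + 6*x^2 - 4*x + 1

Expanding det(x·I − A) (e.g. by cofactor expansion or by noting that A is similar to its Jordan form J, which has the same characteristic polynomial as A) gives
  χ_A(x) = x^4 - 4*x^3 + 6*x^2 - 4*x + 1
which factors as (x - 1)^4. The eigenvalues (with algebraic multiplicities) are λ = 1 with multiplicity 4.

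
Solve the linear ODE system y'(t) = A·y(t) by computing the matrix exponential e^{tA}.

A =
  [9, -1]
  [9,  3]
e^{tA} =
  [3*t*exp(6*t) + exp(6*t), -t*exp(6*t)]
  [9*t*exp(6*t), -3*t*exp(6*t) + exp(6*t)]

Strategy: write A = P · J · P⁻¹ where J is a Jordan canonical form, so e^{tA} = P · e^{tJ} · P⁻¹, and e^{tJ} can be computed block-by-block.

A has Jordan form
J =
  [6, 1]
  [0, 6]
(up to reordering of blocks).

Per-block formulas:
  For a 2×2 Jordan block J_2(6): exp(t · J_2(6)) = e^(6t)·(I + t·N), where N is the 2×2 nilpotent shift.

After assembling e^{tJ} and conjugating by P, we get:

e^{tA} =
  [3*t*exp(6*t) + exp(6*t), -t*exp(6*t)]
  [9*t*exp(6*t), -3*t*exp(6*t) + exp(6*t)]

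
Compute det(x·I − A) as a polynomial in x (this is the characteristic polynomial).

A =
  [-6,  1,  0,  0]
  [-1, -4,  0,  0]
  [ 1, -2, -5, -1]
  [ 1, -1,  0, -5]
x^4 + 20*x^3 + 150*x^2 + 500*x + 625

Expanding det(x·I − A) (e.g. by cofactor expansion or by noting that A is similar to its Jordan form J, which has the same characteristic polynomial as A) gives
  χ_A(x) = x^4 + 20*x^3 + 150*x^2 + 500*x + 625
which factors as (x + 5)^4. The eigenvalues (with algebraic multiplicities) are λ = -5 with multiplicity 4.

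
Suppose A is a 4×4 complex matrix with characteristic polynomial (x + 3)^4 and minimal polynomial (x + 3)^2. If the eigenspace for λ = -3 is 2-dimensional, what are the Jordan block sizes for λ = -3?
Block sizes for λ = -3: [2, 2]

Step 1 — from the characteristic polynomial, algebraic multiplicity of λ = -3 is 4. From dim ker(A − (-3)·I) = 2, there are exactly 2 Jordan blocks for λ = -3.
Step 2 — from the minimal polynomial, the factor (x + 3)^2 tells us the largest block for λ = -3 has size 2.
Step 3 — with total size 4, 2 blocks, and largest block 2, the block sizes (in nonincreasing order) are [2, 2].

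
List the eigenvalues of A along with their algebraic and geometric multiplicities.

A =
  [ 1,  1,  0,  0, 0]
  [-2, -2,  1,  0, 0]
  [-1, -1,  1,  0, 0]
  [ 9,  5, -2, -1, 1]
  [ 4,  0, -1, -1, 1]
λ = 0: alg = 5, geom = 2

Step 1 — factor the characteristic polynomial to read off the algebraic multiplicities:
  χ_A(x) = x^5

Step 2 — compute geometric multiplicities via the rank-nullity identity g(λ) = n − rank(A − λI):
  rank(A − (0)·I) = 3, so dim ker(A − (0)·I) = n − 3 = 2

Summary:
  λ = 0: algebraic multiplicity = 5, geometric multiplicity = 2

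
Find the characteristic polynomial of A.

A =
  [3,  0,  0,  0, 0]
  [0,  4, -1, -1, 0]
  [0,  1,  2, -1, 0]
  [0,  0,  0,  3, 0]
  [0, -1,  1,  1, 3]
x^5 - 15*x^4 + 90*x^3 - 270*x^2 + 405*x - 243

Expanding det(x·I − A) (e.g. by cofactor expansion or by noting that A is similar to its Jordan form J, which has the same characteristic polynomial as A) gives
  χ_A(x) = x^5 - 15*x^4 + 90*x^3 - 270*x^2 + 405*x - 243
which factors as (x - 3)^5. The eigenvalues (with algebraic multiplicities) are λ = 3 with multiplicity 5.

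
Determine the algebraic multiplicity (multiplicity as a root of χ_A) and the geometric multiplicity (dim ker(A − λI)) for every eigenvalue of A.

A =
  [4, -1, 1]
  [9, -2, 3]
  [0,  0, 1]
λ = 1: alg = 3, geom = 2

Step 1 — factor the characteristic polynomial to read off the algebraic multiplicities:
  χ_A(x) = (x - 1)^3

Step 2 — compute geometric multiplicities via the rank-nullity identity g(λ) = n − rank(A − λI):
  rank(A − (1)·I) = 1, so dim ker(A − (1)·I) = n − 1 = 2

Summary:
  λ = 1: algebraic multiplicity = 3, geometric multiplicity = 2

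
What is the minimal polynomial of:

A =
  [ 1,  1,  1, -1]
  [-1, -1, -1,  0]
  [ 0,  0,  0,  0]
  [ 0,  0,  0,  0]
x^3

The characteristic polynomial is χ_A(x) = x^4, so the eigenvalues are known. The minimal polynomial is
  m_A(x) = Π_λ (x − λ)^{k_λ}
where k_λ is the size of the *largest* Jordan block for λ (equivalently, the smallest k with (A − λI)^k v = 0 for every generalised eigenvector v of λ).

  λ = 0: largest Jordan block has size 3, contributing (x − 0)^3

So m_A(x) = x^3 = x^3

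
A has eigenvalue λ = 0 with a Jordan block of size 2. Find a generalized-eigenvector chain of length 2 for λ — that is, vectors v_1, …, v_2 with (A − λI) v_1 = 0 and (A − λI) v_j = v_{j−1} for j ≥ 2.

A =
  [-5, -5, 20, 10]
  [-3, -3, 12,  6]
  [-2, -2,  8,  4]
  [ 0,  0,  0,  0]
A Jordan chain for λ = 0 of length 2:
v_1 = (-5, -3, -2, 0)ᵀ
v_2 = (1, 0, 0, 0)ᵀ

Let N = A − (0)·I. We want v_2 with N^2 v_2 = 0 but N^1 v_2 ≠ 0; then v_{j-1} := N · v_j for j = 2, …, 2.

Pick v_2 = (1, 0, 0, 0)ᵀ.
Then v_1 = N · v_2 = (-5, -3, -2, 0)ᵀ.

Sanity check: (A − (0)·I) v_1 = (0, 0, 0, 0)ᵀ = 0. ✓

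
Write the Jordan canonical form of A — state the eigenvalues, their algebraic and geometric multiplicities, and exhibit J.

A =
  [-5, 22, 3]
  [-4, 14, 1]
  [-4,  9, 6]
J_3(5)

The characteristic polynomial is
  det(x·I − A) = x^3 - 15*x^2 + 75*x - 125 = (x - 5)^3

Eigenvalues and multiplicities (the geometric multiplicity of λ is n − rank(A − λI), which equals the number of Jordan blocks for λ):
  λ = 5: algebraic multiplicity = 3, geometric multiplicity = 1

Determining the block sizes for each eigenvalue:
  λ = 5: one block (gm = 1), so the single block has size am = 3 → block sizes [3]

Assembling the blocks gives a Jordan form
J =
  [5, 1, 0]
  [0, 5, 1]
  [0, 0, 5]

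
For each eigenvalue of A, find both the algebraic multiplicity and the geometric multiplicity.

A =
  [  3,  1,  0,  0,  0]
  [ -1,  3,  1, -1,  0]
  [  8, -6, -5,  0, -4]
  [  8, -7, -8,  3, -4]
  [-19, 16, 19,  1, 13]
λ = 3: alg = 4, geom = 2; λ = 5: alg = 1, geom = 1

Step 1 — factor the characteristic polynomial to read off the algebraic multiplicities:
  χ_A(x) = (x - 5)*(x - 3)^4

Step 2 — compute geometric multiplicities via the rank-nullity identity g(λ) = n − rank(A − λI):
  rank(A − (3)·I) = 3, so dim ker(A − (3)·I) = n − 3 = 2
  rank(A − (5)·I) = 4, so dim ker(A − (5)·I) = n − 4 = 1

Summary:
  λ = 3: algebraic multiplicity = 4, geometric multiplicity = 2
  λ = 5: algebraic multiplicity = 1, geometric multiplicity = 1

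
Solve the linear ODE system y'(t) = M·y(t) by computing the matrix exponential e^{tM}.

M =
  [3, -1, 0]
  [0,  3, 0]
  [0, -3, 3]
e^{tM} =
  [exp(3*t), -t*exp(3*t), 0]
  [0, exp(3*t), 0]
  [0, -3*t*exp(3*t), exp(3*t)]

Strategy: write M = P · J · P⁻¹ where J is a Jordan canonical form, so e^{tM} = P · e^{tJ} · P⁻¹, and e^{tJ} can be computed block-by-block.

M has Jordan form
J =
  [3, 1, 0]
  [0, 3, 0]
  [0, 0, 3]
(up to reordering of blocks).

Per-block formulas:
  For a 2×2 Jordan block J_2(3): exp(t · J_2(3)) = e^(3t)·(I + t·N), where N is the 2×2 nilpotent shift.
  For a 1×1 block at λ = 3: exp(t · [3]) = [e^(3t)].

After assembling e^{tJ} and conjugating by P, we get:

e^{tM} =
  [exp(3*t), -t*exp(3*t), 0]
  [0, exp(3*t), 0]
  [0, -3*t*exp(3*t), exp(3*t)]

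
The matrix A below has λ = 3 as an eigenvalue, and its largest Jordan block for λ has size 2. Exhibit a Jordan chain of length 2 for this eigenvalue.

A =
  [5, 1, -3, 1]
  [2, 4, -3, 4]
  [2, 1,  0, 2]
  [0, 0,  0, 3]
A Jordan chain for λ = 3 of length 2:
v_1 = (2, 2, 2, 0)ᵀ
v_2 = (1, 0, 0, 0)ᵀ

Let N = A − (3)·I. We want v_2 with N^2 v_2 = 0 but N^1 v_2 ≠ 0; then v_{j-1} := N · v_j for j = 2, …, 2.

Pick v_2 = (1, 0, 0, 0)ᵀ.
Then v_1 = N · v_2 = (2, 2, 2, 0)ᵀ.

Sanity check: (A − (3)·I) v_1 = (0, 0, 0, 0)ᵀ = 0. ✓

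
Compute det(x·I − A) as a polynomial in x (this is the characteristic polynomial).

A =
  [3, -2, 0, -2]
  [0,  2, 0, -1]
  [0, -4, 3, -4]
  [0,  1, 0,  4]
x^4 - 12*x^3 + 54*x^2 - 108*x + 81

Expanding det(x·I − A) (e.g. by cofactor expansion or by noting that A is similar to its Jordan form J, which has the same characteristic polynomial as A) gives
  χ_A(x) = x^4 - 12*x^3 + 54*x^2 - 108*x + 81
which factors as (x - 3)^4. The eigenvalues (with algebraic multiplicities) are λ = 3 with multiplicity 4.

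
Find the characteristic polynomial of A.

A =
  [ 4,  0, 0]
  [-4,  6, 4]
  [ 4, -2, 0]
x^3 - 10*x^2 + 32*x - 32

Expanding det(x·I − A) (e.g. by cofactor expansion or by noting that A is similar to its Jordan form J, which has the same characteristic polynomial as A) gives
  χ_A(x) = x^3 - 10*x^2 + 32*x - 32
which factors as (x - 4)^2*(x - 2). The eigenvalues (with algebraic multiplicities) are λ = 2 with multiplicity 1, λ = 4 with multiplicity 2.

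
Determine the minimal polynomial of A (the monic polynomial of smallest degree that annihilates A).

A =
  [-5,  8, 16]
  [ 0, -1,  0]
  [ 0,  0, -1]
x^2 + 6*x + 5

The characteristic polynomial is χ_A(x) = (x + 1)^2*(x + 5), so the eigenvalues are known. The minimal polynomial is
  m_A(x) = Π_λ (x − λ)^{k_λ}
where k_λ is the size of the *largest* Jordan block for λ (equivalently, the smallest k with (A − λI)^k v = 0 for every generalised eigenvector v of λ).

  λ = -5: largest Jordan block has size 1, contributing (x + 5)
  λ = -1: largest Jordan block has size 1, contributing (x + 1)

So m_A(x) = (x + 1)*(x + 5) = x^2 + 6*x + 5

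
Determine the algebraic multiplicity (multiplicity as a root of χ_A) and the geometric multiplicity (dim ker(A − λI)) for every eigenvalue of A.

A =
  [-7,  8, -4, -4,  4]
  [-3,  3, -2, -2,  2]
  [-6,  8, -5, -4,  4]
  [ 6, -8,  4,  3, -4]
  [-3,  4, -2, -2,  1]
λ = -1: alg = 5, geom = 4

Step 1 — factor the characteristic polynomial to read off the algebraic multiplicities:
  χ_A(x) = (x + 1)^5

Step 2 — compute geometric multiplicities via the rank-nullity identity g(λ) = n − rank(A − λI):
  rank(A − (-1)·I) = 1, so dim ker(A − (-1)·I) = n − 1 = 4

Summary:
  λ = -1: algebraic multiplicity = 5, geometric multiplicity = 4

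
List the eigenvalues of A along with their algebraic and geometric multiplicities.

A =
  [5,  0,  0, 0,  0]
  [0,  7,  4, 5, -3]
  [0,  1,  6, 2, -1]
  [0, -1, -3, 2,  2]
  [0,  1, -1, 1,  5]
λ = 5: alg = 5, geom = 3

Step 1 — factor the characteristic polynomial to read off the algebraic multiplicities:
  χ_A(x) = (x - 5)^5

Step 2 — compute geometric multiplicities via the rank-nullity identity g(λ) = n − rank(A − λI):
  rank(A − (5)·I) = 2, so dim ker(A − (5)·I) = n − 2 = 3

Summary:
  λ = 5: algebraic multiplicity = 5, geometric multiplicity = 3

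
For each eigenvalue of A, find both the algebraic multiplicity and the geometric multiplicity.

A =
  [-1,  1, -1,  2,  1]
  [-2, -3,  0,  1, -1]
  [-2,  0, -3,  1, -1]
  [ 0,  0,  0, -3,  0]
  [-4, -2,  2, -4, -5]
λ = -3: alg = 5, geom = 3

Step 1 — factor the characteristic polynomial to read off the algebraic multiplicities:
  χ_A(x) = (x + 3)^5

Step 2 — compute geometric multiplicities via the rank-nullity identity g(λ) = n − rank(A − λI):
  rank(A − (-3)·I) = 2, so dim ker(A − (-3)·I) = n − 2 = 3

Summary:
  λ = -3: algebraic multiplicity = 5, geometric multiplicity = 3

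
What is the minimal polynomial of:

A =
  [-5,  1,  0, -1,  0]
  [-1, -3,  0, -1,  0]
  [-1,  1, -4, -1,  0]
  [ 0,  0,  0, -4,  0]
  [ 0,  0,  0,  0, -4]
x^2 + 8*x + 16

The characteristic polynomial is χ_A(x) = (x + 4)^5, so the eigenvalues are known. The minimal polynomial is
  m_A(x) = Π_λ (x − λ)^{k_λ}
where k_λ is the size of the *largest* Jordan block for λ (equivalently, the smallest k with (A − λI)^k v = 0 for every generalised eigenvector v of λ).

  λ = -4: largest Jordan block has size 2, contributing (x + 4)^2

So m_A(x) = (x + 4)^2 = x^2 + 8*x + 16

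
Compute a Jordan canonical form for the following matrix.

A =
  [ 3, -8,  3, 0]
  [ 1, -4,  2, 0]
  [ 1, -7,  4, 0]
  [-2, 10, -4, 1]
J_3(1) ⊕ J_1(1)

The characteristic polynomial is
  det(x·I − A) = x^4 - 4*x^3 + 6*x^2 - 4*x + 1 = (x - 1)^4

Eigenvalues and multiplicities (the geometric multiplicity of λ is n − rank(A − λI), which equals the number of Jordan blocks for λ):
  λ = 1: algebraic multiplicity = 4, geometric multiplicity = 2

Determining the block sizes for each eigenvalue:
  λ = 1: with am = 4 and gm = 2, the partition is not yet determined (e.g. several partitions of 4 into 2 parts exist). Let N = A − (1)·I. Computing rank(N^1) = 2, rank(N^2) = 1, rank(N^3) = 0; the number of blocks of size ≥ j is rank(N^{j−1}) − rank(N^j), giving [2, 1, 1]. So we have 1 block(s) of size 3, 1 block(s) of size 1 → block sizes [3, 1]

Assembling the blocks gives a Jordan form
J =
  [1, 1, 0, 0]
  [0, 1, 1, 0]
  [0, 0, 1, 0]
  [0, 0, 0, 1]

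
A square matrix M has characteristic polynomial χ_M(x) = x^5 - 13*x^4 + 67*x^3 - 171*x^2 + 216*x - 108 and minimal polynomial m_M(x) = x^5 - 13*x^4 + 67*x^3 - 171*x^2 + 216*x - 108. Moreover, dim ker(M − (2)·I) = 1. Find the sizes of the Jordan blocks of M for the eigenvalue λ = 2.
Block sizes for λ = 2: [2]

Step 1 — from the characteristic polynomial, algebraic multiplicity of λ = 2 is 2. From dim ker(M − (2)·I) = 1, there are exactly 1 Jordan blocks for λ = 2.
Step 2 — from the minimal polynomial, the factor (x − 2)^2 tells us the largest block for λ = 2 has size 2.
Step 3 — with total size 2, 1 blocks, and largest block 2, the block sizes (in nonincreasing order) are [2].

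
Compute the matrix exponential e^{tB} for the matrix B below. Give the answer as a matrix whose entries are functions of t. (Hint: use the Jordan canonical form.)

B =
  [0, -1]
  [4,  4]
e^{tB} =
  [-2*t*exp(2*t) + exp(2*t), -t*exp(2*t)]
  [4*t*exp(2*t), 2*t*exp(2*t) + exp(2*t)]

Strategy: write B = P · J · P⁻¹ where J is a Jordan canonical form, so e^{tB} = P · e^{tJ} · P⁻¹, and e^{tJ} can be computed block-by-block.

B has Jordan form
J =
  [2, 1]
  [0, 2]
(up to reordering of blocks).

Per-block formulas:
  For a 2×2 Jordan block J_2(2): exp(t · J_2(2)) = e^(2t)·(I + t·N), where N is the 2×2 nilpotent shift.

After assembling e^{tJ} and conjugating by P, we get:

e^{tB} =
  [-2*t*exp(2*t) + exp(2*t), -t*exp(2*t)]
  [4*t*exp(2*t), 2*t*exp(2*t) + exp(2*t)]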